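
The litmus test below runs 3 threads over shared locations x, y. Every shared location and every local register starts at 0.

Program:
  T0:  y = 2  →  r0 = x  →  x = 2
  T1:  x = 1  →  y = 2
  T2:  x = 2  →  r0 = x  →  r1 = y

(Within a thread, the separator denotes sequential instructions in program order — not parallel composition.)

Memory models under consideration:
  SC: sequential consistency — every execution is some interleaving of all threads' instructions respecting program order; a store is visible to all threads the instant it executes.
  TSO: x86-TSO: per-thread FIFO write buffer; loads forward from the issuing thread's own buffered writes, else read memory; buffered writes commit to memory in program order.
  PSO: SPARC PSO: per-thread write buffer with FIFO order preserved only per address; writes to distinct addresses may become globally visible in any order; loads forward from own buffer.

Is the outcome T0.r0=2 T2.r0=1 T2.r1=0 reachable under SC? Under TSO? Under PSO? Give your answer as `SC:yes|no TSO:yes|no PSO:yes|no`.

SC:no TSO:yes PSO:yes

outcome vector order: (T0.r0,T2.r0,T2.r1)
[SC] allowed = {<0 1 2>; <0 2 2>; <1 1 0>; <1 1 2>; <1 2 0>; <1 2 2>; <2 1 2>; <2 2 0>; <2 2 2>}
[TSO] allowed = {<0 1 0>; <0 1 2>; <0 2 0>; <0 2 2>; <1 1 0>; <1 1 2>; <1 2 0>; <1 2 2>; <2 1 0>; <2 1 2>; <2 2 0>; <2 2 2>}
[PSO] allowed = {<0 1 0>; <0 1 2>; <0 2 0>; <0 2 2>; <1 1 0>; <1 1 2>; <1 2 0>; <1 2 2>; <2 1 0>; <2 1 2>; <2 2 0>; <2 2 2>}
target <2 1 0> ∈ {TSO,PSO}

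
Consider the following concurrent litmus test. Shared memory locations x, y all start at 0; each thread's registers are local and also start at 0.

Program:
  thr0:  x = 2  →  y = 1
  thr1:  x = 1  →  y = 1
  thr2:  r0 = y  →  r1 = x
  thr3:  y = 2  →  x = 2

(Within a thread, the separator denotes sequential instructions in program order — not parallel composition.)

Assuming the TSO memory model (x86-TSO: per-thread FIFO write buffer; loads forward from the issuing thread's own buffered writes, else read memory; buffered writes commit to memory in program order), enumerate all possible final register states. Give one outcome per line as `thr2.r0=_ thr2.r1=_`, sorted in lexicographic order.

thr2.r0=0 thr2.r1=0
thr2.r0=0 thr2.r1=1
thr2.r0=0 thr2.r1=2
thr2.r0=1 thr2.r1=1
thr2.r0=1 thr2.r1=2
thr2.r0=2 thr2.r1=0
thr2.r0=2 thr2.r1=1
thr2.r0=2 thr2.r1=2

outcome vector order: (thr2.r0,thr2.r1)
|TSO outcomes| = 8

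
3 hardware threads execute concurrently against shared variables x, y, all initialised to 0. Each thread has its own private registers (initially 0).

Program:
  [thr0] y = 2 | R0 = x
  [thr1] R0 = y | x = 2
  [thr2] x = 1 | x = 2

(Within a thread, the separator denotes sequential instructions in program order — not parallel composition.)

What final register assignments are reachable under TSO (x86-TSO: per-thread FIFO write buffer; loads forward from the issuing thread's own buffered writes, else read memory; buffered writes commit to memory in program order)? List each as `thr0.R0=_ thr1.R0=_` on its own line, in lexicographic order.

thr0.R0=0 thr1.R0=0
thr0.R0=0 thr1.R0=2
thr0.R0=1 thr1.R0=0
thr0.R0=1 thr1.R0=2
thr0.R0=2 thr1.R0=0
thr0.R0=2 thr1.R0=2

outcome vector order: (thr0.R0,thr1.R0)
|TSO outcomes| = 6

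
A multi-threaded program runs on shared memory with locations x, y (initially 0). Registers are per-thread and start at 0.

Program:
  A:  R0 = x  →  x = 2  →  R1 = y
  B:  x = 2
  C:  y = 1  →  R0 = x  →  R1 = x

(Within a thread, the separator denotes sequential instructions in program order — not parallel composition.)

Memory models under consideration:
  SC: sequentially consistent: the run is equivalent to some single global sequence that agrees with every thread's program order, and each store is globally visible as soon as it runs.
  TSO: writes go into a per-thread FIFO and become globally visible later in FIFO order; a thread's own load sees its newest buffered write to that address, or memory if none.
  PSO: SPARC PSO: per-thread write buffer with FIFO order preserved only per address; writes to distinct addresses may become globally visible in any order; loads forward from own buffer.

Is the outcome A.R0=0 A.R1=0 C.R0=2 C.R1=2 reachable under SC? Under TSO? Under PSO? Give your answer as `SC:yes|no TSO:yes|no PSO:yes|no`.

outcome vector order: (A.R0,A.R1,C.R0,C.R1)
SC (8): 0/0/2/2 0/1/0/0 0/1/0/2 0/1/2/2 2/0/2/2 2/1/0/0 2/1/0/2 2/1/2/2
TSO (12): 0/0/0/0 0/0/0/2 0/0/2/2 0/1/0/0 0/1/0/2 0/1/2/2 2/0/0/0 2/0/0/2 2/0/2/2 2/1/0/0 2/1/0/2 2/1/2/2
PSO (12): 0/0/0/0 0/0/0/2 0/0/2/2 0/1/0/0 0/1/0/2 0/1/2/2 2/0/0/0 2/0/0/2 2/0/2/2 2/1/0/0 2/1/0/2 2/1/2/2
target 0/0/2/2 ∈ {SC,TSO,PSO}

SC:yes TSO:yes PSO:yes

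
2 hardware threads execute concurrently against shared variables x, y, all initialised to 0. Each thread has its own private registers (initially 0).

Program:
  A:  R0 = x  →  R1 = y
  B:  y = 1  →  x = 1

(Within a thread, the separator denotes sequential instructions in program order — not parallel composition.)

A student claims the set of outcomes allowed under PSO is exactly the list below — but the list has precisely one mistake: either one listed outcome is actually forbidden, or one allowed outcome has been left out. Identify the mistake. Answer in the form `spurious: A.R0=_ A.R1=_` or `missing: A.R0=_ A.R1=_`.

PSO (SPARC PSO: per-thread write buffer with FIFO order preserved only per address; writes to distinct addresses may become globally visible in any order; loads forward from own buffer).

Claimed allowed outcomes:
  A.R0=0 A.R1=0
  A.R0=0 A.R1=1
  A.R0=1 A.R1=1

missing: A.R0=1 A.R1=0

outcome vector order: (A.R0,A.R1)
under PSO → <0 0>, <0 1>, <1 0>, <1 1>
PSO∖claimed = {<1 0>}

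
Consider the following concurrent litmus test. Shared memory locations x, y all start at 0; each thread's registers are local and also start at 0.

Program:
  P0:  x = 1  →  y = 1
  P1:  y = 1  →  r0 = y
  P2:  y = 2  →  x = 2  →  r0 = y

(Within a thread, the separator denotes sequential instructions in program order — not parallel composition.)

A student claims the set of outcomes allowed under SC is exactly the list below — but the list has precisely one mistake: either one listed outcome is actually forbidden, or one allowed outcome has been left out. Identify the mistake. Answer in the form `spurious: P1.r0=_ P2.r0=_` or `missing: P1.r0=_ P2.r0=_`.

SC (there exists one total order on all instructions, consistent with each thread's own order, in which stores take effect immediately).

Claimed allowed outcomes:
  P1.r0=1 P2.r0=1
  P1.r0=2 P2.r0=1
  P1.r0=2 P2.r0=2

outcome vector order: (P1.r0,P2.r0)
[SC] allowed = {1/1; 1/2; 2/1; 2/2}
SC∖claimed = {1/2}

missing: P1.r0=1 P2.r0=2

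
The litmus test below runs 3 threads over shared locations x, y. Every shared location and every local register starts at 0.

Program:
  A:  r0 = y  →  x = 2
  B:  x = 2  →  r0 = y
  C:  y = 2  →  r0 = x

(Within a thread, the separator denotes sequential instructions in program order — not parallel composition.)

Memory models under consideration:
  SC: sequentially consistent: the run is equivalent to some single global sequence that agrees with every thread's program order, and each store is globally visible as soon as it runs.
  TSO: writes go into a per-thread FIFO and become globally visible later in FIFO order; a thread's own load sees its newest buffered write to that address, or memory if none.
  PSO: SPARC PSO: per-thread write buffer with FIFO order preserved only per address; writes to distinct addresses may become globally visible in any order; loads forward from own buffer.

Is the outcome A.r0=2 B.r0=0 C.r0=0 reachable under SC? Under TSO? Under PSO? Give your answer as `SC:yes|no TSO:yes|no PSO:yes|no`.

SC:no TSO:yes PSO:yes

outcome vector order: (A.r0,B.r0,C.r0)
[SC] allowed = {0/0/2 0/2/0 0/2/2 2/0/2 2/2/0 2/2/2}
[TSO] allowed = {0/0/0 0/0/2 0/2/0 0/2/2 2/0/0 2/0/2 2/2/0 2/2/2}
[PSO] allowed = {0/0/0 0/0/2 0/2/0 0/2/2 2/0/0 2/0/2 2/2/0 2/2/2}
target 2/0/0 ∈ {TSO,PSO}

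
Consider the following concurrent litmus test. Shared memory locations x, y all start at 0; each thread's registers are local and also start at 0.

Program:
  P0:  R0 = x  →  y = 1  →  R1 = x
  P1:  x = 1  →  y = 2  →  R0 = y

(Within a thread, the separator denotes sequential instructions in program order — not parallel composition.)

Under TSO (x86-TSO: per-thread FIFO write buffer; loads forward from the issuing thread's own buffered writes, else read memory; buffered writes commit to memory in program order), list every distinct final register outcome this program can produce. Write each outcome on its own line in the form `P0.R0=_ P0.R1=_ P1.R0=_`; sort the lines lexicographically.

P0.R0=0 P0.R1=0 P1.R0=1
P0.R0=0 P0.R1=0 P1.R0=2
P0.R0=0 P0.R1=1 P1.R0=1
P0.R0=0 P0.R1=1 P1.R0=2
P0.R0=1 P0.R1=1 P1.R0=1
P0.R0=1 P0.R1=1 P1.R0=2

outcome vector order: (P0.R0,P0.R1,P1.R0)
|TSO outcomes| = 6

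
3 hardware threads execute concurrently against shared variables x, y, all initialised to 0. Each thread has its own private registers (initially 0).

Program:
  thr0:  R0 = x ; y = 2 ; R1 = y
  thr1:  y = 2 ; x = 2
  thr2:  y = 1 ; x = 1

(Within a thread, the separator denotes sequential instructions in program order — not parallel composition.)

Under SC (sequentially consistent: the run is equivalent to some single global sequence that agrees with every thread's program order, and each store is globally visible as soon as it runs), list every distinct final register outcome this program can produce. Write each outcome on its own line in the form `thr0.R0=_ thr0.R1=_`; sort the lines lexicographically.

outcome vector order: (thr0.R0,thr0.R1)
|SC outcomes| = 5

thr0.R0=0 thr0.R1=1
thr0.R0=0 thr0.R1=2
thr0.R0=1 thr0.R1=2
thr0.R0=2 thr0.R1=1
thr0.R0=2 thr0.R1=2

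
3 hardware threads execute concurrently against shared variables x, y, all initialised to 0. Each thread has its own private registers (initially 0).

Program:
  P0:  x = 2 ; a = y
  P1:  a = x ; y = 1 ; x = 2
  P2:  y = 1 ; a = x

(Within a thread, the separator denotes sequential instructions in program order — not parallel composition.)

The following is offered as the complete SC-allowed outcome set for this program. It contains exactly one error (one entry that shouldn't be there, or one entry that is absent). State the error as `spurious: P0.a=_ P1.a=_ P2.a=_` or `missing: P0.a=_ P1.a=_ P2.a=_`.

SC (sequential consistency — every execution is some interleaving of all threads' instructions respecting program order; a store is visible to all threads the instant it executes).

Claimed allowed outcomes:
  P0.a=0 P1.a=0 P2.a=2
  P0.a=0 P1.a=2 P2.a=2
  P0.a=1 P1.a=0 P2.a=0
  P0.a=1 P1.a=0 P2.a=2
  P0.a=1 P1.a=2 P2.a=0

missing: P0.a=1 P1.a=2 P2.a=2

outcome vector order: (P0.a,P1.a,P2.a)
[SC] allowed = {<0 0 2>; <0 2 2>; <1 0 0>; <1 0 2>; <1 2 0>; <1 2 2>}
SC∖claimed = {<1 2 2>}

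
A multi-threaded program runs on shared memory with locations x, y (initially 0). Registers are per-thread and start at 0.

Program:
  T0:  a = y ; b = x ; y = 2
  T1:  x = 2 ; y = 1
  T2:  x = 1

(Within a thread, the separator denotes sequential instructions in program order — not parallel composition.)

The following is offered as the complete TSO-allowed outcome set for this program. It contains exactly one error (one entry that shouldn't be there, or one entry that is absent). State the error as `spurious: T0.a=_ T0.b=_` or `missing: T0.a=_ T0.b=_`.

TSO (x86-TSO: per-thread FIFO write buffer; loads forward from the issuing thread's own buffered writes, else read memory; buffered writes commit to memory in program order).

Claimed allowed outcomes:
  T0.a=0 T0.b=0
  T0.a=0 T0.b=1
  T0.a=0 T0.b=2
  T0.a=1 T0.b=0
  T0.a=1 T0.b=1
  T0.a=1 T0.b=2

spurious: T0.a=1 T0.b=0

outcome vector order: (T0.a,T0.b)
[TSO] allowed = {0/0, 0/1, 0/2, 1/1, 1/2}
claimed∖TSO = {1/0}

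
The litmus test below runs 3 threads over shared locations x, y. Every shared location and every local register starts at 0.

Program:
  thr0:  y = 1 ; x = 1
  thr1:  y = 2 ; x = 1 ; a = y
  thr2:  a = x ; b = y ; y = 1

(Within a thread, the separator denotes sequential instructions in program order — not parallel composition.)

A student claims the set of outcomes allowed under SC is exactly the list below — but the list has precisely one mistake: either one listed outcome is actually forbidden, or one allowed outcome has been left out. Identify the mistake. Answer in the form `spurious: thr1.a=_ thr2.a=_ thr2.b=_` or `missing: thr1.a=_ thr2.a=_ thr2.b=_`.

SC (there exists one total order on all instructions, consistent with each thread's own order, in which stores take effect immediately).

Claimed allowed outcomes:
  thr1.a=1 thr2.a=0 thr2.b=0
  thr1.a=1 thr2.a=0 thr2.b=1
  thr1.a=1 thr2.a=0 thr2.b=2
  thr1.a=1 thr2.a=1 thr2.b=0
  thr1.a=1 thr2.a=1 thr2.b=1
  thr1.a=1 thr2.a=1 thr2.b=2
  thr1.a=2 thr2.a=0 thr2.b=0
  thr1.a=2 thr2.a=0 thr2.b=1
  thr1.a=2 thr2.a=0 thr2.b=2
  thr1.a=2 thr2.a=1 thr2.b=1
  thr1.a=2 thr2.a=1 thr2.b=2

outcome vector order: (thr1.a,thr2.a,thr2.b)
SC: 10 outcomes — {100 101 102 111 112 200 201 202 211 212}
claimed∖SC = {110}

spurious: thr1.a=1 thr2.a=1 thr2.b=0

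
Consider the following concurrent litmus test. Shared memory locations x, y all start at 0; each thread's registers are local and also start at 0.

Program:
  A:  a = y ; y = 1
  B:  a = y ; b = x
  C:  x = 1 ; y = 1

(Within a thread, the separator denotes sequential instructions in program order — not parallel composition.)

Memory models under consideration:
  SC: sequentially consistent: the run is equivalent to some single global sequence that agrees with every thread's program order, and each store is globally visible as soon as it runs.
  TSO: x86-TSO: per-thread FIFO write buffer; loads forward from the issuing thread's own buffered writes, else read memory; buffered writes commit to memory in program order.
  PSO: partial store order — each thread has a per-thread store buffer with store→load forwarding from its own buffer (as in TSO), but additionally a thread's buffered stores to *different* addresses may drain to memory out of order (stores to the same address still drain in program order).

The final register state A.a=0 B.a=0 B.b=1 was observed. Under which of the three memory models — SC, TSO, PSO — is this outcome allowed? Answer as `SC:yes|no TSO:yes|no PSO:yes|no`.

SC:yes TSO:yes PSO:yes

outcome vector order: (A.a,B.a,B.b)
SC (7): (0,0,0), (0,0,1), (0,1,0), (0,1,1), (1,0,0), (1,0,1), (1,1,1)
TSO (7): (0,0,0), (0,0,1), (0,1,0), (0,1,1), (1,0,0), (1,0,1), (1,1,1)
PSO (8): (0,0,0), (0,0,1), (0,1,0), (0,1,1), (1,0,0), (1,0,1), (1,1,0), (1,1,1)
target (0,0,1) ∈ {SC,TSO,PSO}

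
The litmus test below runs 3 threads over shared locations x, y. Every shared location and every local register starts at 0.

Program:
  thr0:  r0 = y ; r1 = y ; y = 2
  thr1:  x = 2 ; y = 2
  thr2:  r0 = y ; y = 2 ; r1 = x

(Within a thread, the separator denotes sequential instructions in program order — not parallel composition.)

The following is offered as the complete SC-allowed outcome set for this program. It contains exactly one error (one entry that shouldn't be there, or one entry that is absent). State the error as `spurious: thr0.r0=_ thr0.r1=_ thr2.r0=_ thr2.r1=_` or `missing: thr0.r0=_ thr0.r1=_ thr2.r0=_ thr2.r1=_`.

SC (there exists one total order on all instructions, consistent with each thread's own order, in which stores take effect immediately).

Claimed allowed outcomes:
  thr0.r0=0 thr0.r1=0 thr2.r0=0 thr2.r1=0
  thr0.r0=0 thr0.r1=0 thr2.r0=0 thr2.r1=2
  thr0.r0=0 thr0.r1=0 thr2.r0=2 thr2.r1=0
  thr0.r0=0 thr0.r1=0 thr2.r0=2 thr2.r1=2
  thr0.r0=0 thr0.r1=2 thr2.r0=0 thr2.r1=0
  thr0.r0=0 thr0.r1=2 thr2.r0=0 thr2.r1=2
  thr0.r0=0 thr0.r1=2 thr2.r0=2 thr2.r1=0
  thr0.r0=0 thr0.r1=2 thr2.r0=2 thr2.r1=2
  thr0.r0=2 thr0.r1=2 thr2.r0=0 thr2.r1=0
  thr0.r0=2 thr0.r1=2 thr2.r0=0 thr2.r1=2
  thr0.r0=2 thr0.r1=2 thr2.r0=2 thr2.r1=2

outcome vector order: (thr0.r0,thr0.r1,thr2.r0,thr2.r1)
under SC → <0 0 0 0> <0 0 0 2> <0 0 2 0> <0 0 2 2> <0 2 0 0> <0 2 0 2> <0 2 2 2> <2 2 0 0> <2 2 0 2> <2 2 2 2>
claimed∖SC = {<0 2 2 0>}

spurious: thr0.r0=0 thr0.r1=2 thr2.r0=2 thr2.r1=0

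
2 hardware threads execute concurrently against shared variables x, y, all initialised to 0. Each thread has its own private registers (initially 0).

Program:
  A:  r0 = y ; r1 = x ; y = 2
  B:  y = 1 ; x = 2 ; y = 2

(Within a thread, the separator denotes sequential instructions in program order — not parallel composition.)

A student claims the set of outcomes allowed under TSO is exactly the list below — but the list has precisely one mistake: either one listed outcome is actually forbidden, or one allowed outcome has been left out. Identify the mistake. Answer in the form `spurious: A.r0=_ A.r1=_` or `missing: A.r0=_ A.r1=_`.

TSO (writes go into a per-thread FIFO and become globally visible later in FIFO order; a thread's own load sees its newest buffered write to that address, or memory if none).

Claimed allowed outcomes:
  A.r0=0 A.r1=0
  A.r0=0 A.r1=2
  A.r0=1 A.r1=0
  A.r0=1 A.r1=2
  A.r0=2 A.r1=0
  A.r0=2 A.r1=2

spurious: A.r0=2 A.r1=0

outcome vector order: (A.r0,A.r1)
TSO (5): 00, 02, 10, 12, 22
claimed∖TSO = {20}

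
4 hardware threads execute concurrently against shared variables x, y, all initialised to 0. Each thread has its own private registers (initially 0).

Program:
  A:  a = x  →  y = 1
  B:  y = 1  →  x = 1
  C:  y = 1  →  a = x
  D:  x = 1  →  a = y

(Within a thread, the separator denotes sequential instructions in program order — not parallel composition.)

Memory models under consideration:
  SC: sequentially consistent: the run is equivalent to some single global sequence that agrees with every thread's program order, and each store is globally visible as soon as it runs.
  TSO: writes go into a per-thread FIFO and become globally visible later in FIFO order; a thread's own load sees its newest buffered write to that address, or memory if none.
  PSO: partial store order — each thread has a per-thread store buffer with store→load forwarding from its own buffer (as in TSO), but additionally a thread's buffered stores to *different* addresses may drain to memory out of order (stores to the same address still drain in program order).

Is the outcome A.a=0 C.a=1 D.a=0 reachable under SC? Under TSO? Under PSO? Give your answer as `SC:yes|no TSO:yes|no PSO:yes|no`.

outcome vector order: (A.a,C.a,D.a)
under SC → 0/0/1 0/1/0 0/1/1 1/0/1 1/1/0 1/1/1
under TSO → 0/0/0 0/0/1 0/1/0 0/1/1 1/0/0 1/0/1 1/1/0 1/1/1
under PSO → 0/0/0 0/0/1 0/1/0 0/1/1 1/0/0 1/0/1 1/1/0 1/1/1
target 0/1/0 ∈ {SC,TSO,PSO}

SC:yes TSO:yes PSO:yes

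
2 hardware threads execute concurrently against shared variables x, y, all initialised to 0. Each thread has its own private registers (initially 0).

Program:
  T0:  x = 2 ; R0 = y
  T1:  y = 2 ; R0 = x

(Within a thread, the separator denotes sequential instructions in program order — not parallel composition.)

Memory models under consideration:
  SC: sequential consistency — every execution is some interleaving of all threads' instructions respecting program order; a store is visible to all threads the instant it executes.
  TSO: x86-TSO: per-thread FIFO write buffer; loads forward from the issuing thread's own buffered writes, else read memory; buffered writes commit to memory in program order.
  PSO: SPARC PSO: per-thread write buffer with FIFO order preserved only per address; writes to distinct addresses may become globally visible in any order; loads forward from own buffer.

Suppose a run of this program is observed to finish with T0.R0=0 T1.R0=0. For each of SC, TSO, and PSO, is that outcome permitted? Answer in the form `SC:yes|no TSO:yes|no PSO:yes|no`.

outcome vector order: (T0.R0,T1.R0)
SC: 3 outcomes — {0/2; 2/0; 2/2}
TSO: 4 outcomes — {0/0; 0/2; 2/0; 2/2}
PSO: 4 outcomes — {0/0; 0/2; 2/0; 2/2}
target 0/0 ∈ {TSO,PSO}

SC:no TSO:yes PSO:yes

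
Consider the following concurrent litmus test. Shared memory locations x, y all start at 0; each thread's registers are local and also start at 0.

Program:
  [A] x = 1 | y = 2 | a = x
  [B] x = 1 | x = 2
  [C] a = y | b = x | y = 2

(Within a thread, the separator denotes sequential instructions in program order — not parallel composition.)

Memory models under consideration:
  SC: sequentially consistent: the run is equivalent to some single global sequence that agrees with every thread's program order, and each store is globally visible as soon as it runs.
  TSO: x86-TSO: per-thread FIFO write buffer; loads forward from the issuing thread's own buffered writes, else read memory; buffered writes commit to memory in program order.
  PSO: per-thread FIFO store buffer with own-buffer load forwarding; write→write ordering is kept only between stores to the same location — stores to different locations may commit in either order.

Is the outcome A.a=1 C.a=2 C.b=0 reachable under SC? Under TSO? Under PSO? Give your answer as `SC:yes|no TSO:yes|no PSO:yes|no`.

outcome vector order: (A.a,C.a,C.b)
under SC → 100 101 102 121 122 200 201 202 221 222
under TSO → 100 101 102 121 122 200 201 202 221 222
under PSO → 100 101 102 120 121 122 200 201 202 220 221 222
target 120 ∈ {PSO}

SC:no TSO:no PSO:yes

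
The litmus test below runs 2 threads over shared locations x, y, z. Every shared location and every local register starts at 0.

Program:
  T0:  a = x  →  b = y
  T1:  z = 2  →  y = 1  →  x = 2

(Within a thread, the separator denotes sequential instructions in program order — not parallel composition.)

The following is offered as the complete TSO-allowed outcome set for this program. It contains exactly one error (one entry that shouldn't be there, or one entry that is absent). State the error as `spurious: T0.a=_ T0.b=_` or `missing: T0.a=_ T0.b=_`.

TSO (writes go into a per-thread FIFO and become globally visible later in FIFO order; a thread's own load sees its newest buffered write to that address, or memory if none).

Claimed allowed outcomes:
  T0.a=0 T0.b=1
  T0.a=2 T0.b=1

missing: T0.a=0 T0.b=0

outcome vector order: (T0.a,T0.b)
under TSO → 00 01 21
TSO∖claimed = {00}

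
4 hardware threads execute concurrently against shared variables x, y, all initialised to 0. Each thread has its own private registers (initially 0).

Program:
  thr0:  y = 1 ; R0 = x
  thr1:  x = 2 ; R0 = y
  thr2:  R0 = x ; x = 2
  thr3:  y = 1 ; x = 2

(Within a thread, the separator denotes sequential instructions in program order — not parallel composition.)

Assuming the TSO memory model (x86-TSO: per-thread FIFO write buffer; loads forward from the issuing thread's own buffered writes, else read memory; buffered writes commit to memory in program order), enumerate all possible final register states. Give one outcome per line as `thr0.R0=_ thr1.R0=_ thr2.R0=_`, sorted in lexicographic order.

outcome vector order: (thr0.R0,thr1.R0,thr2.R0)
|TSO outcomes| = 8

thr0.R0=0 thr1.R0=0 thr2.R0=0
thr0.R0=0 thr1.R0=0 thr2.R0=2
thr0.R0=0 thr1.R0=1 thr2.R0=0
thr0.R0=0 thr1.R0=1 thr2.R0=2
thr0.R0=2 thr1.R0=0 thr2.R0=0
thr0.R0=2 thr1.R0=0 thr2.R0=2
thr0.R0=2 thr1.R0=1 thr2.R0=0
thr0.R0=2 thr1.R0=1 thr2.R0=2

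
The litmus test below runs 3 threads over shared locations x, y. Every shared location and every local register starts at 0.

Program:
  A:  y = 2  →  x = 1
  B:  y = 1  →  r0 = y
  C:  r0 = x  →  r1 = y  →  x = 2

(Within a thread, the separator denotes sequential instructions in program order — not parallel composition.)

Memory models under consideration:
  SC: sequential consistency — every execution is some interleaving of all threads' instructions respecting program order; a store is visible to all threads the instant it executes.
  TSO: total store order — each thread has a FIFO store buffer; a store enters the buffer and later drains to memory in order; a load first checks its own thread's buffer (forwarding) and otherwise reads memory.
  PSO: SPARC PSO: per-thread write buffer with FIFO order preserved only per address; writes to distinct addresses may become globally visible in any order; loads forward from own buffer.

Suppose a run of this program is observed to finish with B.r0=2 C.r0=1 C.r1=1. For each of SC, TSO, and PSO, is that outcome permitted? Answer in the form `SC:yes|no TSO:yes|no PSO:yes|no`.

outcome vector order: (B.r0,C.r0,C.r1)
under SC → (1,0,0); (1,0,1); (1,0,2); (1,1,1); (1,1,2); (2,0,0); (2,0,1); (2,0,2); (2,1,2)
under TSO → (1,0,0); (1,0,1); (1,0,2); (1,1,1); (1,1,2); (2,0,0); (2,0,1); (2,0,2); (2,1,2)
under PSO → (1,0,0); (1,0,1); (1,0,2); (1,1,0); (1,1,1); (1,1,2); (2,0,0); (2,0,1); (2,0,2); (2,1,0); (2,1,1); (2,1,2)
target (2,1,1) ∈ {PSO}

SC:no TSO:no PSO:yes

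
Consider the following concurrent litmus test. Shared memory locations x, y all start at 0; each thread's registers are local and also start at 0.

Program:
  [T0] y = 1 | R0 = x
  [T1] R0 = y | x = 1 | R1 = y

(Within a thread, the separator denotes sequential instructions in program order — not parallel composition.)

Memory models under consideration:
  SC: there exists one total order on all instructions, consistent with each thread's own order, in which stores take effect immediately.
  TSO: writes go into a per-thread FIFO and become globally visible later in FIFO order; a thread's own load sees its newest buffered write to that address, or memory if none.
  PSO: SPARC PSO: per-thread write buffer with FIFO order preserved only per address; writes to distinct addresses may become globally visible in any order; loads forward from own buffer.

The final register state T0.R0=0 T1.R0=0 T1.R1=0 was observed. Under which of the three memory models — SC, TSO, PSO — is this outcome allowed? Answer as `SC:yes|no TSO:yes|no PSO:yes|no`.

SC:no TSO:yes PSO:yes

outcome vector order: (T0.R0,T1.R0,T1.R1)
SC: 5 outcomes — {001; 011; 100; 101; 111}
TSO: 6 outcomes — {000; 001; 011; 100; 101; 111}
PSO: 6 outcomes — {000; 001; 011; 100; 101; 111}
target 000 ∈ {TSO,PSO}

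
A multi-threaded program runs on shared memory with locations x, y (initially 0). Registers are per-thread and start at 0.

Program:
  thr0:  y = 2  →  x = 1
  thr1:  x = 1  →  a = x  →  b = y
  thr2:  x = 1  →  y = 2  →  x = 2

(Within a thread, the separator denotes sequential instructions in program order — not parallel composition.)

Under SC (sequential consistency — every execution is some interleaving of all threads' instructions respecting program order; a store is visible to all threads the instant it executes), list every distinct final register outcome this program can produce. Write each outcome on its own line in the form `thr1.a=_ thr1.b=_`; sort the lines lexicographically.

outcome vector order: (thr1.a,thr1.b)
|SC outcomes| = 3

thr1.a=1 thr1.b=0
thr1.a=1 thr1.b=2
thr1.a=2 thr1.b=2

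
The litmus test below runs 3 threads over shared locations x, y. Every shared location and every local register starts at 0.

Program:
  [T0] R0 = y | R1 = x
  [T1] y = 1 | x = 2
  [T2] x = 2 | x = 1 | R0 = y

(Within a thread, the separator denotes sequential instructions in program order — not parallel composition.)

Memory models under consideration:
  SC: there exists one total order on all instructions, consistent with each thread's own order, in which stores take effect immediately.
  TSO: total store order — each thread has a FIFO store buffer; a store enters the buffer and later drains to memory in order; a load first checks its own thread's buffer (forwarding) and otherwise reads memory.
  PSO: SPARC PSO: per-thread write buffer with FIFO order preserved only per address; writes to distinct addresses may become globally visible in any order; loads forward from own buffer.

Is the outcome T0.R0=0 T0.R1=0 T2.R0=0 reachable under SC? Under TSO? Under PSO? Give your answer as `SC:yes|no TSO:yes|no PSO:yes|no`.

outcome vector order: (T0.R0,T0.R1,T2.R0)
under SC → <0 0 0>; <0 0 1>; <0 1 0>; <0 1 1>; <0 2 0>; <0 2 1>; <1 0 1>; <1 1 0>; <1 1 1>; <1 2 0>; <1 2 1>
under TSO → <0 0 0>; <0 0 1>; <0 1 0>; <0 1 1>; <0 2 0>; <0 2 1>; <1 0 0>; <1 0 1>; <1 1 0>; <1 1 1>; <1 2 0>; <1 2 1>
under PSO → <0 0 0>; <0 0 1>; <0 1 0>; <0 1 1>; <0 2 0>; <0 2 1>; <1 0 0>; <1 0 1>; <1 1 0>; <1 1 1>; <1 2 0>; <1 2 1>
target <0 0 0> ∈ {SC,TSO,PSO}

SC:yes TSO:yes PSO:yes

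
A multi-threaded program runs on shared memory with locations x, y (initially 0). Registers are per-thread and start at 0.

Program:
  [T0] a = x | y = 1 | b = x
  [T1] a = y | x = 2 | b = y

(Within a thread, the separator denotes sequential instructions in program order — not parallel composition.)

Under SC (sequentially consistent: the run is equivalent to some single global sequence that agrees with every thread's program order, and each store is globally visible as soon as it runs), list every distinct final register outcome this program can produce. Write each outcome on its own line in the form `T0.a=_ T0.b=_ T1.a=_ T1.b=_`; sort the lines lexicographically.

outcome vector order: (T0.a,T0.b,T1.a,T1.b)
|SC outcomes| = 7

T0.a=0 T0.b=0 T1.a=0 T1.b=1
T0.a=0 T0.b=0 T1.a=1 T1.b=1
T0.a=0 T0.b=2 T1.a=0 T1.b=0
T0.a=0 T0.b=2 T1.a=0 T1.b=1
T0.a=0 T0.b=2 T1.a=1 T1.b=1
T0.a=2 T0.b=2 T1.a=0 T1.b=0
T0.a=2 T0.b=2 T1.a=0 T1.b=1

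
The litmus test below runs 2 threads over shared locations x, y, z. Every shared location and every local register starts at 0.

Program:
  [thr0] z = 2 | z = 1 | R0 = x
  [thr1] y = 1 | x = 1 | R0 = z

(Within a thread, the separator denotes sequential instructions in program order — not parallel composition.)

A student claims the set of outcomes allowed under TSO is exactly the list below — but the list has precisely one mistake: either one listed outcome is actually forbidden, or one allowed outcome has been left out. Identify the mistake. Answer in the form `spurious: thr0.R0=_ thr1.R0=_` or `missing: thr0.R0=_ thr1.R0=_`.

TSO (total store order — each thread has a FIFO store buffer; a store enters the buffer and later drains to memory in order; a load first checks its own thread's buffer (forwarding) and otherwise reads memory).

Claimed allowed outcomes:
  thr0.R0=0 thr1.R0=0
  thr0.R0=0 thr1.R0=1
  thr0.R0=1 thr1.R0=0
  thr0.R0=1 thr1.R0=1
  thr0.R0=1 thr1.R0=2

missing: thr0.R0=0 thr1.R0=2

outcome vector order: (thr0.R0,thr1.R0)
[TSO] allowed = {<0 0> <0 1> <0 2> <1 0> <1 1> <1 2>}
TSO∖claimed = {<0 2>}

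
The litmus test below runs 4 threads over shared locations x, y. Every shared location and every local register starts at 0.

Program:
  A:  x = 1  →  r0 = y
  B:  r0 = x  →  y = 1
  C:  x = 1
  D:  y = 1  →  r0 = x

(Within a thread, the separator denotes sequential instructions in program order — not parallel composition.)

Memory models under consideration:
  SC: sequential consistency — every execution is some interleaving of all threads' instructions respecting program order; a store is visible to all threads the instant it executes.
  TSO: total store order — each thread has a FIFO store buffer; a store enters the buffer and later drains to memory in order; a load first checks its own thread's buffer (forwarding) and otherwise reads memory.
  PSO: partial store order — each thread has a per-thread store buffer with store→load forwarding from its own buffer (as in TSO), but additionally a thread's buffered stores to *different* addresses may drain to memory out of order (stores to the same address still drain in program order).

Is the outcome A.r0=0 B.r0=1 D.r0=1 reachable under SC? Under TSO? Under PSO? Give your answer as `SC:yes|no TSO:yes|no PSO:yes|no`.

SC:yes TSO:yes PSO:yes

outcome vector order: (A.r0,B.r0,D.r0)
under SC → (0,0,1); (0,1,1); (1,0,0); (1,0,1); (1,1,0); (1,1,1)
under TSO → (0,0,0); (0,0,1); (0,1,0); (0,1,1); (1,0,0); (1,0,1); (1,1,0); (1,1,1)
under PSO → (0,0,0); (0,0,1); (0,1,0); (0,1,1); (1,0,0); (1,0,1); (1,1,0); (1,1,1)
target (0,1,1) ∈ {SC,TSO,PSO}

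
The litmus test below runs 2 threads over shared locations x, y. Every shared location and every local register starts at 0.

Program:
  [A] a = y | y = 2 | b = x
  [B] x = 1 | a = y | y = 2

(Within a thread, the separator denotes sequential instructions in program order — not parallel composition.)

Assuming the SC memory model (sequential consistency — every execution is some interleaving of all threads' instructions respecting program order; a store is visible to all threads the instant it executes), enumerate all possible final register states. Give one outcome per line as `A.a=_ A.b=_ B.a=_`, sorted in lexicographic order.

outcome vector order: (A.a,A.b,B.a)
|SC outcomes| = 4

A.a=0 A.b=0 B.a=2
A.a=0 A.b=1 B.a=0
A.a=0 A.b=1 B.a=2
A.a=2 A.b=1 B.a=0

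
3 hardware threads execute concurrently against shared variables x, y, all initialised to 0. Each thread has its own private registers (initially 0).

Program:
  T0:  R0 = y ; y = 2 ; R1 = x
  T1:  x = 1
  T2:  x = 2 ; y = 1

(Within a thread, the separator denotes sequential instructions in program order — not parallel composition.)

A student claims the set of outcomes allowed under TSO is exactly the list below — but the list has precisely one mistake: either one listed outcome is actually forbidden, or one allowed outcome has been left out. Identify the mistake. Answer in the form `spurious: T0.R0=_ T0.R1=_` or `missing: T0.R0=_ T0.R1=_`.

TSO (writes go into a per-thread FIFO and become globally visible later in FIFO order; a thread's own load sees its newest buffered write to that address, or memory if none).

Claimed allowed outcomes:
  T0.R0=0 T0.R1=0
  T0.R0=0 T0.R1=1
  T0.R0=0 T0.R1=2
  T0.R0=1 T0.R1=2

missing: T0.R0=1 T0.R1=1

outcome vector order: (T0.R0,T0.R1)
TSO: 5 outcomes — {0/0, 0/1, 0/2, 1/1, 1/2}
TSO∖claimed = {1/1}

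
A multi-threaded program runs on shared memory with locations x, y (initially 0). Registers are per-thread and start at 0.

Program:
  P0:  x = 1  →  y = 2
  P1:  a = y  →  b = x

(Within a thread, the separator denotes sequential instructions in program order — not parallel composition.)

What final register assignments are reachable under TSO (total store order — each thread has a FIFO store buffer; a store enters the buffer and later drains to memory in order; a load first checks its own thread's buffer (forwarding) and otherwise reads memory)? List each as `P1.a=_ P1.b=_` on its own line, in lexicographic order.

P1.a=0 P1.b=0
P1.a=0 P1.b=1
P1.a=2 P1.b=1

outcome vector order: (P1.a,P1.b)
|TSO outcomes| = 3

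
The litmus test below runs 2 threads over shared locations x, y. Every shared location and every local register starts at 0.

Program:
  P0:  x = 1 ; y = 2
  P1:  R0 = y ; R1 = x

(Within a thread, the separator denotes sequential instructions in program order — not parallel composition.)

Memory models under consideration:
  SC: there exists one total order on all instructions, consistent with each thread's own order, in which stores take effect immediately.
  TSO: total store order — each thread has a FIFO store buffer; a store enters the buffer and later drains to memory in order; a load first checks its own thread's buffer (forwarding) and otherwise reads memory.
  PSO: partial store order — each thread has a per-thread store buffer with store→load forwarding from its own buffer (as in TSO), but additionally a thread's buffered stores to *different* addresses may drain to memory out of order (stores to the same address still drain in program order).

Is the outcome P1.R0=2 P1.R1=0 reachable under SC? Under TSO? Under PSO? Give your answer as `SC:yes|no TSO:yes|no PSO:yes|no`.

SC:no TSO:no PSO:yes

outcome vector order: (P1.R0,P1.R1)
SC: 3 outcomes — {0/0, 0/1, 2/1}
TSO: 3 outcomes — {0/0, 0/1, 2/1}
PSO: 4 outcomes — {0/0, 0/1, 2/0, 2/1}
target 2/0 ∈ {PSO}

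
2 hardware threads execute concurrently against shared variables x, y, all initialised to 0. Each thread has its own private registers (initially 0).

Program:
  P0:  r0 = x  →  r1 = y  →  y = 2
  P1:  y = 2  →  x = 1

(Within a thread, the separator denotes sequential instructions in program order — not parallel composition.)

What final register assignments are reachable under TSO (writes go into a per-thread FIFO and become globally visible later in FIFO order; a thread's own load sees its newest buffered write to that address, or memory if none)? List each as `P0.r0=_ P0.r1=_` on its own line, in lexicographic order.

P0.r0=0 P0.r1=0
P0.r0=0 P0.r1=2
P0.r0=1 P0.r1=2

outcome vector order: (P0.r0,P0.r1)
|TSO outcomes| = 3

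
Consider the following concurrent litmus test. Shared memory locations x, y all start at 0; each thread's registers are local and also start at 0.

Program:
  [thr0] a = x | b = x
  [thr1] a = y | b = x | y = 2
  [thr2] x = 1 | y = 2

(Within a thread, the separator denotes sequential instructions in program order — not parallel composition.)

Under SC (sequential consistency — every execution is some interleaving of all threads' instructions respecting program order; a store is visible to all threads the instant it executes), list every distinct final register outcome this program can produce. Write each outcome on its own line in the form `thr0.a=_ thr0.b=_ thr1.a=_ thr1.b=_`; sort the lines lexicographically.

thr0.a=0 thr0.b=0 thr1.a=0 thr1.b=0
thr0.a=0 thr0.b=0 thr1.a=0 thr1.b=1
thr0.a=0 thr0.b=0 thr1.a=2 thr1.b=1
thr0.a=0 thr0.b=1 thr1.a=0 thr1.b=0
thr0.a=0 thr0.b=1 thr1.a=0 thr1.b=1
thr0.a=0 thr0.b=1 thr1.a=2 thr1.b=1
thr0.a=1 thr0.b=1 thr1.a=0 thr1.b=0
thr0.a=1 thr0.b=1 thr1.a=0 thr1.b=1
thr0.a=1 thr0.b=1 thr1.a=2 thr1.b=1

outcome vector order: (thr0.a,thr0.b,thr1.a,thr1.b)
|SC outcomes| = 9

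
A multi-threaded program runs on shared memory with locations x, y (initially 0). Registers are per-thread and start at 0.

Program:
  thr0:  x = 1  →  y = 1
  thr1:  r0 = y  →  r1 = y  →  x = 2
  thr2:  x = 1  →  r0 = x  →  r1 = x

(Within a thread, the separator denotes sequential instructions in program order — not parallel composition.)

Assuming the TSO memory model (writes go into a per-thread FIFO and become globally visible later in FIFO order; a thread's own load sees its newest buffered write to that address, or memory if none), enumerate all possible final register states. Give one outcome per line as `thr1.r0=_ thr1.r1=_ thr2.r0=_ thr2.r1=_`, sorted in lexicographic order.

outcome vector order: (thr1.r0,thr1.r1,thr2.r0,thr2.r1)
|TSO outcomes| = 10

thr1.r0=0 thr1.r1=0 thr2.r0=1 thr2.r1=1
thr1.r0=0 thr1.r1=0 thr2.r0=1 thr2.r1=2
thr1.r0=0 thr1.r1=0 thr2.r0=2 thr2.r1=1
thr1.r0=0 thr1.r1=0 thr2.r0=2 thr2.r1=2
thr1.r0=0 thr1.r1=1 thr2.r0=1 thr2.r1=1
thr1.r0=0 thr1.r1=1 thr2.r0=1 thr2.r1=2
thr1.r0=0 thr1.r1=1 thr2.r0=2 thr2.r1=2
thr1.r0=1 thr1.r1=1 thr2.r0=1 thr2.r1=1
thr1.r0=1 thr1.r1=1 thr2.r0=1 thr2.r1=2
thr1.r0=1 thr1.r1=1 thr2.r0=2 thr2.r1=2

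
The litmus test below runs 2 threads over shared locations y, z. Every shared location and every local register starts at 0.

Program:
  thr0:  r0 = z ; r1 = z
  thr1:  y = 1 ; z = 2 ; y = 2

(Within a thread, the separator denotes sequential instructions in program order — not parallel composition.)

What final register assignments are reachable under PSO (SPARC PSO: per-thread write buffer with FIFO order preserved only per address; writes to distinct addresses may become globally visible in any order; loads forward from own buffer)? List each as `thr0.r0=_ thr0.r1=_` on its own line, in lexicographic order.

thr0.r0=0 thr0.r1=0
thr0.r0=0 thr0.r1=2
thr0.r0=2 thr0.r1=2

outcome vector order: (thr0.r0,thr0.r1)
|PSO outcomes| = 3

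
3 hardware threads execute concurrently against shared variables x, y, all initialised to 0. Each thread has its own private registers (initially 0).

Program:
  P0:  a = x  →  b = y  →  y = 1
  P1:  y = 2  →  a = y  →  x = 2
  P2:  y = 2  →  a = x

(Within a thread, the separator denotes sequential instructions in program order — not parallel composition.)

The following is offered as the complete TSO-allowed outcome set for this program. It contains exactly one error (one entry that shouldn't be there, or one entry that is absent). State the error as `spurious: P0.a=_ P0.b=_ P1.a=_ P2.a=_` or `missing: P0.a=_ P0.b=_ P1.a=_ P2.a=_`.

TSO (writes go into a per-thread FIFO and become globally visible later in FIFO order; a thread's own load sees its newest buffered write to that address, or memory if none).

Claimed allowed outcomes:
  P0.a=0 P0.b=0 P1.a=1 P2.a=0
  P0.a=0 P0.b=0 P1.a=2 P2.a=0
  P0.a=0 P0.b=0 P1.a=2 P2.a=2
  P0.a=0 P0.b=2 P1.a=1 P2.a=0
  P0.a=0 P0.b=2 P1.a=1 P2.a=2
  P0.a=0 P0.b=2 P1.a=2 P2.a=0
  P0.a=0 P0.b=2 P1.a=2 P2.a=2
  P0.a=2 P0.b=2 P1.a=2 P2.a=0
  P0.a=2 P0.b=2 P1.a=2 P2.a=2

missing: P0.a=0 P0.b=0 P1.a=1 P2.a=2

outcome vector order: (P0.a,P0.b,P1.a,P2.a)
TSO: 10 outcomes — {(0,0,1,0), (0,0,1,2), (0,0,2,0), (0,0,2,2), (0,2,1,0), (0,2,1,2), (0,2,2,0), (0,2,2,2), (2,2,2,0), (2,2,2,2)}
TSO∖claimed = {(0,0,1,2)}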